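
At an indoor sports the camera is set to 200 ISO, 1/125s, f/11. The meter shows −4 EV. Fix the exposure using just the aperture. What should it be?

f/2.8

Underexposed by 4 stops → need 4 stops brighter.
Aperture: f/11 → f/8 → f/5.6 → f/4 → f/2.8.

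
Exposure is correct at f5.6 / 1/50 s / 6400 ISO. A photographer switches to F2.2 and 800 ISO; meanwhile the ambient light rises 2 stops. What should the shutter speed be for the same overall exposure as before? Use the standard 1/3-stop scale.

Scene light: 2 stops brighter.
Aperture: f/5.6 → f/5 → f/4.5 → f/4 → f/3.5 → f/3.2 → f/2.8 → f/2.5 → f/2.2 — 2 2/3 stops opened up (brighter).
ISO: 6400 → 5000 → 4000 → 3200 → 2500 → 2000 → 1600 → 1250 → 1000 → 800 — 3 stops lower (darker).
Net so far: 1 2/3 stops brighter. Shutter speed: 1/50 → 1/60 → 1/80 → 1/100 → 1/125 → 1/160.

1/160s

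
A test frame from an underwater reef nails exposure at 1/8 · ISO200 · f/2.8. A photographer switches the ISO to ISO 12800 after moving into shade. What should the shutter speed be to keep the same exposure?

ISO: 200 → 400 → 800 → 1600 → 3200 → 6400 → 12800 — 6 stops higher (brighter).
Need 6 stops darker from the shutter speed: 1/8 → 1/15 → 1/30 → 1/60 → 1/125 → 1/250 → 1/500.

1/500s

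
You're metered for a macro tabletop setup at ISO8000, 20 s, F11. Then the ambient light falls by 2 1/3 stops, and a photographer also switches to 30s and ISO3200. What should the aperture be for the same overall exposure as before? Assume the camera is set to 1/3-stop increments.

f/4

Scene light: 2 1/3 stops darker.
Shutter speed: 20 → 25 → 30 — 2/3 stop longer (brighter).
ISO: 8000 → 6400 → 5000 → 4000 → 3200 — 1 1/3 stops lower (darker).
Net so far: 3 stops darker. Aperture: f/11 → f/10 → f/9 → f/8 → f/7.1 → f/6.3 → f/5.6 → f/5 → f/4.5 → f/4.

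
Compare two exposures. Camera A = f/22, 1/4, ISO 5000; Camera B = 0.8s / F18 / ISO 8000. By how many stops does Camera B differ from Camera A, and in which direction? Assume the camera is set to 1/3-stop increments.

Aperture: f/22 → f/20 → f/18 — 2/3 stop opened up (brighter).
Shutter speed: 1/4 → 0.3 → 0.4 → 0.5 → 0.6 → 0.8 — 1 2/3 stops slower (brighter).
ISO: 5000 → 6400 → 8000 — 2/3 stop raised (brighter).
Net: +2/3 +1 2/3 +2/3 = +3 stops.

3 stops brighter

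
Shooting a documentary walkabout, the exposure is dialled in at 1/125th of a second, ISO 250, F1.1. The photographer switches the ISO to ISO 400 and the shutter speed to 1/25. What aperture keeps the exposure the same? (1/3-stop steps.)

f/3.2

ISO: 250 → 320 → 400 — 2/3 stop higher (brighter).
Shutter speed: 1/125 → 1/100 → 1/80 → 1/60 → 1/50 → 1/40 → 1/30 → 1/25 — 2 1/3 stops longer (brighter).
Net change so far: 3 stops brighter. Offset with the aperture: f/1.1 → f/1.2 → f/1.4 → f/1.6 → f/1.8 → f/2 → f/2.2 → f/2.5 → f/2.8 → f/3.2.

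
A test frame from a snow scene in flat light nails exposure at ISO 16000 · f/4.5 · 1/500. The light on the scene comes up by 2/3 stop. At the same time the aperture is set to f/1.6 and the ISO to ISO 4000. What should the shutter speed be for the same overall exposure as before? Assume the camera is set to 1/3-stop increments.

Scene light: 2/3 stop brighter.
Aperture: f/4.5 → f/4 → f/3.5 → f/3.2 → f/2.8 → f/2.5 → f/2.2 → f/2 → f/1.8 → f/1.6 — 3 stops wider (brighter).
ISO: 16000 → 12800 → 10000 → 8000 → 6400 → 5000 → 4000 — 2 stops lower (darker).
Net so far: 1 2/3 stops brighter. Shutter speed: 1/500 → 1/640 → 1/800 → 1/1000 → 1/1250 → 1/1600.

1/1600s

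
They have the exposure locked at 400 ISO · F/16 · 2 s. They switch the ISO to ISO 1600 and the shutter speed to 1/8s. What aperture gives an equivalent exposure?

f/8

ISO: 400 → 800 → 1600 — 2 stops raised (brighter).
Shutter speed: 2 → 1 → 1/2 → 1/4 → 1/8 — 4 stops faster (darker).
Net change so far: 2 stops darker. Offset with the aperture: f/16 → f/11 → f/8.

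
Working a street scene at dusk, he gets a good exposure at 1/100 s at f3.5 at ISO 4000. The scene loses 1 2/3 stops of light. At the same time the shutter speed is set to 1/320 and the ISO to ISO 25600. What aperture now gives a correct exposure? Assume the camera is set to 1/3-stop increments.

f/2.8

Scene light: 1 2/3 stops darker.
Shutter speed: 1/100 → 1/125 → 1/160 → 1/200 → 1/250 → 1/320 — 1 2/3 stops faster (darker).
ISO: 4000 → 5000 → 6400 → 8000 → 10000 → 12800 → 16000 → 20000 → 25600 — 2 2/3 stops raised (brighter).
Net so far: 2/3 stop darker. Aperture: f/3.5 → f/3.2 → f/2.8.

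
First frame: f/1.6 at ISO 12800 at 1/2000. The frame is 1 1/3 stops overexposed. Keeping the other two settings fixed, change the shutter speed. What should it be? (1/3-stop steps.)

Overexposed by 1 1/3 stops → need 1 1/3 stops darker.
Shutter speed: 1/2000 → 1/2500 → 1/3200 → 1/4000 → 1/5000.

1/5000s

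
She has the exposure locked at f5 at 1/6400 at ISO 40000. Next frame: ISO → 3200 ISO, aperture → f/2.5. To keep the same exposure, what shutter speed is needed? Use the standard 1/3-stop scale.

ISO: 40000 → 32000 → 25600 → 20000 → 16000 → 12800 → 10000 → 8000 → 6400 → 5000 → 4000 → 3200 — 3 2/3 stops dropped (darker).
Aperture: f/5 → f/4.5 → f/4 → f/3.5 → f/3.2 → f/2.8 → f/2.5 — 2 stops wider (brighter).
Net change so far: 1 2/3 stops darker. Offset with the shutter speed: 1/6400 → 1/5000 → 1/4000 → 1/3200 → 1/2500 → 1/2000.

1/2000s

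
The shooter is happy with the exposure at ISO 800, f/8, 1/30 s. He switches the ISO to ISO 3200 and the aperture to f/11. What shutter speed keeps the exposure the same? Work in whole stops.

1/60s

ISO: 800 → 1600 → 3200 — 2 stops higher (brighter).
Aperture: f/8 → f/11 — 1 stop smaller aperture (darker).
Net change so far: 1 stop brighter. Offset with the shutter speed: 1/30 → 1/60.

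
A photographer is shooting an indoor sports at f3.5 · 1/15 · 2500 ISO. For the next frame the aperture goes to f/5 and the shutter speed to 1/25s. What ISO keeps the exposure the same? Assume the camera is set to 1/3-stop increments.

Aperture: f/3.5 → f/4 → f/4.5 → f/5 — 1 stop narrower (darker).
Shutter speed: 1/15 → 1/20 → 1/25 — 2/3 stop faster (darker).
Net change so far: 1 2/3 stops darker. Offset with the ISO: 2500 → 3200 → 4000 → 5000 → 6400 → 8000.

ISO 8000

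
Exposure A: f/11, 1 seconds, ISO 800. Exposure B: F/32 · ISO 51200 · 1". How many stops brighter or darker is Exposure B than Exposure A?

3 stops brighter

Aperture: f/11 → f/16 → f/22 → f/32 — 3 stops smaller aperture (darker).
Shutter speed: unchanged.
ISO: 800 → 1600 → 3200 → 6400 → 12800 → 25600 → 51200 — 6 stops higher (brighter).
Net: −3 +6 = +3 stops.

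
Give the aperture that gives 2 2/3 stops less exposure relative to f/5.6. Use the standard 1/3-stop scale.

Aperture: f/5.6 → f/6.3 → f/7.1 → f/8 → f/9 → f/10 → f/11 → f/13 → f/14 — 2 2/3 stops stopped down (darker).

f/14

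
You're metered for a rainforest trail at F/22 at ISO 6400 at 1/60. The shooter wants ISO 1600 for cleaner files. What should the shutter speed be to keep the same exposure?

ISO: 6400 → 3200 → 1600 — 2 stops dropped (darker).
Need 2 stops brighter from the shutter speed: 1/60 → 1/30 → 1/15.

1/15s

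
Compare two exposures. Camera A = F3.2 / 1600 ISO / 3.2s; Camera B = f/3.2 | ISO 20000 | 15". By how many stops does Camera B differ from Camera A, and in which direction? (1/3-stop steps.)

6 stops brighter

Aperture: unchanged.
Shutter speed: 3.2 → 4 → 5 → 6 → 8 → 10 → 13 → 15 — 2 1/3 stops slower (brighter).
ISO: 1600 → 2000 → 2500 → 3200 → 4000 → 5000 → 6400 → 8000 → 10000 → 12800 → 16000 → 20000 — 3 2/3 stops higher (brighter).
Net: +2 1/3 +3 2/3 = +6 stops.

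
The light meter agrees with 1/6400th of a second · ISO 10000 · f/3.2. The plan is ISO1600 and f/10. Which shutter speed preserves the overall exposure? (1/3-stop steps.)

1/100s

ISO: 10000 → 8000 → 6400 → 5000 → 4000 → 3200 → 2500 → 2000 → 1600 — 2 2/3 stops dropped (darker).
Aperture: f/3.2 → f/3.5 → f/4 → f/4.5 → f/5 → f/5.6 → f/6.3 → f/7.1 → f/8 → f/9 → f/10 — 3 1/3 stops narrower (darker).
Net change so far: 6 stops darker. Offset with the shutter speed: 1/6400 → 1/5000 → 1/4000 → 1/3200 → 1/2500 → 1/2000 → 1/1600 → 1/1250 → 1/1000 → 1/800 → 1/640 → 1/500 → 1/400 → 1/320 → 1/250 → 1/200 → 1/160 → 1/125 → 1/100.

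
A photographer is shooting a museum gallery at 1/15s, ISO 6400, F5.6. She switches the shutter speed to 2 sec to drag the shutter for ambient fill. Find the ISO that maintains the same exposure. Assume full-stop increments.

Shutter speed: 1/15 → 1/8 → 1/4 → 1/2 → 1 → 2 — 5 stops longer (brighter).
Need 5 stops darker from the ISO: 6400 → 3200 → 1600 → 800 → 400 → 200.

ISO 200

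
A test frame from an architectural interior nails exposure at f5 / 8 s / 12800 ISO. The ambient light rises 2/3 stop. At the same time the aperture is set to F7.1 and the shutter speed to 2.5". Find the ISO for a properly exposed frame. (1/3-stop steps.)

Scene light: 2/3 stop brighter.
Aperture: f/5 → f/5.6 → f/6.3 → f/7.1 — 1 stop narrower (darker).
Shutter speed: 8 → 6 → 5 → 4 → 3.2 → 2.5 — 1 2/3 stops shorter (darker).
Net so far: 2 stops darker. ISO: 12800 → 16000 → 20000 → 25600 → 32000 → 40000 → 51200.

ISO 51200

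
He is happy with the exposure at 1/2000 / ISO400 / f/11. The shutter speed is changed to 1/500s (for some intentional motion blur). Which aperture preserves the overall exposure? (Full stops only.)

f/22

Shutter speed: 1/2000 → 1/1000 → 1/500 — 2 stops longer (brighter).
Need 2 stops darker from the aperture: f/11 → f/16 → f/22.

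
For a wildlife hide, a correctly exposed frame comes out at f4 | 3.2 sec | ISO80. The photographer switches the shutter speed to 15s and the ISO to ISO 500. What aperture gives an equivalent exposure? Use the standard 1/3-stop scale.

f/22

Shutter speed: 3.2 → 4 → 5 → 6 → 8 → 10 → 13 → 15 — 2 1/3 stops longer (brighter).
ISO: 80 → 100 → 125 → 160 → 200 → 250 → 320 → 400 → 500 — 2 2/3 stops raised (brighter).
Net change so far: 5 stops brighter. Offset with the aperture: f/4 → f/4.5 → f/5 → f/5.6 → f/6.3 → f/7.1 → f/8 → f/9 → f/10 → f/11 → f/13 → f/14 → f/16 → f/18 → f/20 → f/22.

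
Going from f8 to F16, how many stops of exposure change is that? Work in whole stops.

f/8 → f/11 → f/16 — count the steps: 2 stops.

2 stops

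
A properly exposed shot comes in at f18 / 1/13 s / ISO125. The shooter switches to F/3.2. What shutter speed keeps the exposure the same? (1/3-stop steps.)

1/400s

Aperture: f/18 → f/16 → f/14 → f/13 → f/11 → f/10 → f/9 → f/8 → f/7.1 → f/6.3 → f/5.6 → f/5 → f/4.5 → f/4 → f/3.5 → f/3.2 — 5 stops opened up (brighter).
Need 5 stops darker from the shutter speed: 1/13 → 1/15 → 1/20 → 1/25 → 1/30 → 1/40 → 1/50 → 1/60 → 1/80 → 1/100 → 1/125 → 1/160 → 1/200 → 1/250 → 1/320 → 1/400.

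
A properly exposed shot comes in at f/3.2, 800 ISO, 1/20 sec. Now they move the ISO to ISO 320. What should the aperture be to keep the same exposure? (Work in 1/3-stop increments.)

f/2

ISO: 800 → 640 → 500 → 400 → 320 — 1 1/3 stops dropped (darker).
Need 1 1/3 stops brighter from the aperture: f/3.2 → f/2.8 → f/2.5 → f/2.2 → f/2.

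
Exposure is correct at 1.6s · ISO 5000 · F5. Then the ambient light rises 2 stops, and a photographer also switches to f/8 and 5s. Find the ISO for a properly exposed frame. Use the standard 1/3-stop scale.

Scene light: 2 stops brighter.
Aperture: f/5 → f/5.6 → f/6.3 → f/7.1 → f/8 — 1 1/3 stops stopped down (darker).
Shutter speed: 1.6 → 2 → 2.5 → 3.2 → 4 → 5 — 1 2/3 stops slower (brighter).
Net so far: 2 1/3 stops brighter. ISO: 5000 → 4000 → 3200 → 2500 → 2000 → 1600 → 1250 → 1000.

ISO 1000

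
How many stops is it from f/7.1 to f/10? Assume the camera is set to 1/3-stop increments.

f/7.1 → f/8 → f/9 → f/10 — count the steps: 3 third-stops = 1 stop.

1 stop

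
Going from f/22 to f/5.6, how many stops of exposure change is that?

f/22 → f/16 → f/11 → f/8 → f/5.6 — count the steps: 4 stops.

4 stops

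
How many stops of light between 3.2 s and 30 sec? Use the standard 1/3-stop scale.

3.2 → 4 → 5 → 6 → 8 → 10 → 13 → 15 → 20 → 25 → 30 — count the steps: 10 third-stops = 3 1/3 stops.

3 1/3 stops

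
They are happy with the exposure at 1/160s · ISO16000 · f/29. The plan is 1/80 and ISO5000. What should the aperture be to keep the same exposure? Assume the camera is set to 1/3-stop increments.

Shutter speed: 1/160 → 1/125 → 1/100 → 1/80 — 1 stop slower (brighter).
ISO: 16000 → 12800 → 10000 → 8000 → 6400 → 5000 — 1 2/3 stops dropped (darker).
Net change so far: 2/3 stop darker. Offset with the aperture: f/29 → f/25 → f/22.

f/22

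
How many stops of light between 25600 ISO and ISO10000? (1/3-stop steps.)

25600 → 20000 → 16000 → 12800 → 10000 — count the steps: 4 third-stops = 1 1/3 stops.

1 1/3 stops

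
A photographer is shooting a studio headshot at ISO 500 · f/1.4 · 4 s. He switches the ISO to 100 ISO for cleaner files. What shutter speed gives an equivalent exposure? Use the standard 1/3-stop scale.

ISO: 500 → 400 → 320 → 250 → 200 → 160 → 125 → 100 — 2 1/3 stops lower (darker).
Need 2 1/3 stops brighter from the shutter speed: 4 → 5 → 6 → 8 → 10 → 13 → 15 → 20.

20 s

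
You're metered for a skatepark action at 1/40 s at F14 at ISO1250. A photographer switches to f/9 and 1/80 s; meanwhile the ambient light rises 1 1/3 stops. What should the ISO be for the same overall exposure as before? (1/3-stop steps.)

ISO 400

Scene light: 1 1/3 stops brighter.
Aperture: f/14 → f/13 → f/11 → f/10 → f/9 — 1 1/3 stops larger aperture (brighter).
Shutter speed: 1/40 → 1/50 → 1/60 → 1/80 — 1 stop faster (darker).
Net so far: 1 2/3 stops brighter. ISO: 1250 → 1000 → 800 → 640 → 500 → 400.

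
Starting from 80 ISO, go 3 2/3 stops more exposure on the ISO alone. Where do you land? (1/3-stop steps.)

ISO: 80 → 100 → 125 → 160 → 200 → 250 → 320 → 400 → 500 → 640 → 800 → 1000 — 3 2/3 stops raised (brighter).

ISO 1000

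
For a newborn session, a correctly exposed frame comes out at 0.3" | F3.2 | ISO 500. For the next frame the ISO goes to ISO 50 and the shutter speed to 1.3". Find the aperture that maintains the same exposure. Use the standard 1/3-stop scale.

ISO: 500 → 400 → 320 → 250 → 200 → 160 → 125 → 100 → 80 → 64 → 50 — 3 1/3 stops lower (darker).
Shutter speed: 0.3 → 0.4 → 0.5 → 0.6 → 0.8 → 1 → 1.3 — 2 stops slower (brighter).
Net change so far: 1 1/3 stops darker. Offset with the aperture: f/3.2 → f/2.8 → f/2.5 → f/2.2 → f/2.

f/2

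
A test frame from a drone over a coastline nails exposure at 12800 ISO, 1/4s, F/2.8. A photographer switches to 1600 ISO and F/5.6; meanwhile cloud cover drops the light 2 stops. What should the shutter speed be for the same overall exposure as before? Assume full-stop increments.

30 s

Scene light: 2 stops darker.
ISO: 12800 → 6400 → 3200 → 1600 — 3 stops lower (darker).
Aperture: f/2.8 → f/4 → f/5.6 — 2 stops stopped down (darker).
Net so far: 7 stops darker. Shutter speed: 1/4 → 1/2 → 1 → 2 → 4 → 8 → 15 → 30.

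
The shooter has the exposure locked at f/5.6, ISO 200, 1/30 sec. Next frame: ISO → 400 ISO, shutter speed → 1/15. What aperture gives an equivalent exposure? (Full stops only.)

ISO: 200 → 400 — 1 stop raised (brighter).
Shutter speed: 1/30 → 1/15 — 1 stop slower (brighter).
Net change so far: 2 stops brighter. Offset with the aperture: f/5.6 → f/8 → f/11.

f/11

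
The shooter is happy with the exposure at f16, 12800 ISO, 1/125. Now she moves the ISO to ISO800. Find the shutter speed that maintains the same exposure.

1/8s

ISO: 12800 → 6400 → 3200 → 1600 → 800 — 4 stops dropped (darker).
Need 4 stops brighter from the shutter speed: 1/125 → 1/60 → 1/30 → 1/15 → 1/8.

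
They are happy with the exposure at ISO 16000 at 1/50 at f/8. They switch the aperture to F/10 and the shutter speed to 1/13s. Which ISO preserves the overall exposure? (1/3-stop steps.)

ISO 6400

Aperture: f/8 → f/9 → f/10 — 2/3 stop narrower (darker).
Shutter speed: 1/50 → 1/40 → 1/30 → 1/25 → 1/20 → 1/15 → 1/13 — 2 stops longer (brighter).
Net change so far: 1 1/3 stops brighter. Offset with the ISO: 16000 → 12800 → 10000 → 8000 → 6400.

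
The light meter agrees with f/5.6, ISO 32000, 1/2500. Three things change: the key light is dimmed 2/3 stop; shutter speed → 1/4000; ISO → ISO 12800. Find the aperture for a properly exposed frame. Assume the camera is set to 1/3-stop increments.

f/2.2

Scene light: 2/3 stop darker.
Shutter speed: 1/2500 → 1/3200 → 1/4000 — 2/3 stop faster (darker).
ISO: 32000 → 25600 → 20000 → 16000 → 12800 — 1 1/3 stops lower (darker).
Net so far: 2 2/3 stops darker. Aperture: f/5.6 → f/5 → f/4.5 → f/4 → f/3.5 → f/3.2 → f/2.8 → f/2.5 → f/2.2.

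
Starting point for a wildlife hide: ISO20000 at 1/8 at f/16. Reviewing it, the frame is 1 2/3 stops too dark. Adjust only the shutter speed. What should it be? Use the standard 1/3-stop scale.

0.4 s

Underexposed by 1 2/3 stops → need 1 2/3 stops brighter.
Shutter speed: 1/8 → 1/6 → 1/5 → 1/4 → 0.3 → 0.4.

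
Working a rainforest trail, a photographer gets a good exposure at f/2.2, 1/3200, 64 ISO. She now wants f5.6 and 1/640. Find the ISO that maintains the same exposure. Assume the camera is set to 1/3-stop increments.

Aperture: f/2.2 → f/2.5 → f/2.8 → f/3.2 → f/3.5 → f/4 → f/4.5 → f/5 → f/5.6 — 2 2/3 stops stopped down (darker).
Shutter speed: 1/3200 → 1/2500 → 1/2000 → 1/1600 → 1/1250 → 1/1000 → 1/800 → 1/640 — 2 1/3 stops longer (brighter).
Net change so far: 1/3 stop darker. Offset with the ISO: 64 → 80.

ISO 80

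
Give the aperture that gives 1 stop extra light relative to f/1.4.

Aperture: f/1.4 → f/1.0 — 1 stop opened up (brighter).

f/1.0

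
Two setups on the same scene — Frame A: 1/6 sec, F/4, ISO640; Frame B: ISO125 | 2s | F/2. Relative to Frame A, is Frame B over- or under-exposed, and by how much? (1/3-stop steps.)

Aperture: f/4 → f/3.5 → f/3.2 → f/2.8 → f/2.5 → f/2.2 → f/2 — 2 stops opened up (brighter).
Shutter speed: 1/6 → 1/5 → 1/4 → 0.3 → 0.4 → 0.5 → 0.6 → 0.8 → 1 → 1.3 → 1.6 → 2 — 3 2/3 stops slower (brighter).
ISO: 640 → 500 → 400 → 320 → 250 → 200 → 160 → 125 — 2 1/3 stops dropped (darker).
Net: +2 +3 2/3 −2 1/3 = +3 1/3 stops.

3 1/3 stops brighter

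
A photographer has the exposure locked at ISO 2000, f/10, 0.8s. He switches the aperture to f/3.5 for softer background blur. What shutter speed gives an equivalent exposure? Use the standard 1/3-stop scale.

Aperture: f/10 → f/9 → f/8 → f/7.1 → f/6.3 → f/5.6 → f/5 → f/4.5 → f/4 → f/3.5 — 3 stops wider (brighter).
Need 3 stops darker from the shutter speed: 0.8 → 0.6 → 0.5 → 0.4 → 0.3 → 1/4 → 1/5 → 1/6 → 1/8 → 1/10.

1/10s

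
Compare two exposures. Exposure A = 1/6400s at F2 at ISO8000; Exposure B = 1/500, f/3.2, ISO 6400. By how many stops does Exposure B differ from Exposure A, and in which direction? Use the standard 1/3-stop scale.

2 stops brighter

Aperture: f/2 → f/2.2 → f/2.5 → f/2.8 → f/3.2 — 1 1/3 stops narrower (darker).
Shutter speed: 1/6400 → 1/5000 → 1/4000 → 1/3200 → 1/2500 → 1/2000 → 1/1600 → 1/1250 → 1/1000 → 1/800 → 1/640 → 1/500 — 3 2/3 stops longer (brighter).
ISO: 8000 → 6400 — 1/3 stop dropped (darker).
Net: −1 1/3 +3 2/3 −1/3 = +2 stops.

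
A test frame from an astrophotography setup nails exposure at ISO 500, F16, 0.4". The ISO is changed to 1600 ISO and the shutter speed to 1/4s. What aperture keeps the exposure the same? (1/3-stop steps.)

ISO: 500 → 640 → 800 → 1000 → 1250 → 1600 — 1 2/3 stops higher (brighter).
Shutter speed: 0.4 → 0.3 → 1/4 — 2/3 stop shorter (darker).
Net change so far: 1 stop brighter. Offset with the aperture: f/16 → f/18 → f/20 → f/22.

f/22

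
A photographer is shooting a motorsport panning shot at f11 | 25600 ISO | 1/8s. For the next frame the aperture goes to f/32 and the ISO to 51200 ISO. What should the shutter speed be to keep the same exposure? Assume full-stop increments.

Aperture: f/11 → f/16 → f/22 → f/32 — 3 stops stopped down (darker).
ISO: 25600 → 51200 — 1 stop higher (brighter).
Net change so far: 2 stops darker. Offset with the shutter speed: 1/8 → 1/4 → 1/2.

1/2s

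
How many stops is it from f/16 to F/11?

f/16 → f/11 — count the steps: 1 stop.

1 stop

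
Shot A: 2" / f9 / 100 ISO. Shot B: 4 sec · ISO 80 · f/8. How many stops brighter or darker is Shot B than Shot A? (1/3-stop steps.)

Aperture: f/9 → f/8 — 1/3 stop opened up (brighter).
Shutter speed: 2 → 2.5 → 3.2 → 4 — 1 stop slower (brighter).
ISO: 100 → 80 — 1/3 stop lower (darker).
Net: +1/3 +1 −1/3 = +1 stop.

1 stop brighter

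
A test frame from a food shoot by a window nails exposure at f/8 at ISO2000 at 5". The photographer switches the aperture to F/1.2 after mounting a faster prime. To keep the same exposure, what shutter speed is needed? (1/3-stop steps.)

Aperture: f/8 → f/7.1 → f/6.3 → f/5.6 → f/5 → f/4.5 → f/4 → f/3.5 → f/3.2 → f/2.8 → f/2.5 → f/2.2 → f/2 → f/1.8 → f/1.6 → f/1.4 → f/1.2 — 5 1/3 stops larger aperture (brighter).
Need 5 1/3 stops darker from the shutter speed: 5 → 4 → 3.2 → 2.5 → 2 → 1.6 → 1.3 → 1 → 0.8 → 0.6 → 0.5 → 0.4 → 0.3 → 1/4 → 1/5 → 1/6 → 1/8.

1/8s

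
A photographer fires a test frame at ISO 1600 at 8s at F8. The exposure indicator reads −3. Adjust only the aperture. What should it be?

f/2.8

Underexposed by 3 stops → need 3 stops brighter.
Aperture: f/8 → f/5.6 → f/4 → f/2.8.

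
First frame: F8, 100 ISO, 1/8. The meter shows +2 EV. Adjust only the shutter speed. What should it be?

1/30s

Overexposed by 2 stops → need 2 stops darker.
Shutter speed: 1/8 → 1/15 → 1/30.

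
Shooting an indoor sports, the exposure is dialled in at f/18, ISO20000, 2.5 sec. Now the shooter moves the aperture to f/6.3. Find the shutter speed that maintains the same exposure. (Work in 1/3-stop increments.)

0.3 s

Aperture: f/18 → f/16 → f/14 → f/13 → f/11 → f/10 → f/9 → f/8 → f/7.1 → f/6.3 — 3 stops wider (brighter).
Need 3 stops darker from the shutter speed: 2.5 → 2 → 1.6 → 1.3 → 1 → 0.8 → 0.6 → 0.5 → 0.4 → 0.3.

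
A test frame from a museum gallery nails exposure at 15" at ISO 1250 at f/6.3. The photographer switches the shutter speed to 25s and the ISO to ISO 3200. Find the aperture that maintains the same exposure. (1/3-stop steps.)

Shutter speed: 15 → 20 → 25 — 2/3 stop slower (brighter).
ISO: 1250 → 1600 → 2000 → 2500 → 3200 — 1 1/3 stops raised (brighter).
Net change so far: 2 stops brighter. Offset with the aperture: f/6.3 → f/7.1 → f/8 → f/9 → f/10 → f/11 → f/13.

f/13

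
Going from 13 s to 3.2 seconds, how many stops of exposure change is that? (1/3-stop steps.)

2 stops

13 → 10 → 8 → 6 → 5 → 4 → 3.2 — count the steps: 6 third-stops = 2 stops.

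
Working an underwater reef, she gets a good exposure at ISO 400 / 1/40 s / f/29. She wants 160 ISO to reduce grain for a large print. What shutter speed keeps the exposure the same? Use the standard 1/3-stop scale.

ISO: 400 → 320 → 250 → 200 → 160 — 1 1/3 stops lower (darker).
Need 1 1/3 stops brighter from the shutter speed: 1/40 → 1/30 → 1/25 → 1/20 → 1/15.

1/15s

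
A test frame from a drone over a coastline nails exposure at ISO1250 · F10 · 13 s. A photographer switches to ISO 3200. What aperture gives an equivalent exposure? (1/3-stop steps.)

ISO: 1250 → 1600 → 2000 → 2500 → 3200 — 1 1/3 stops raised (brighter).
Need 1 1/3 stops darker from the aperture: f/10 → f/11 → f/13 → f/14 → f/16.

f/16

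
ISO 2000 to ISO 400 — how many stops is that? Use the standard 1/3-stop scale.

2 1/3 stops

2000 → 1600 → 1250 → 1000 → 800 → 640 → 500 → 400 — count the steps: 7 third-stops = 2 1/3 stops.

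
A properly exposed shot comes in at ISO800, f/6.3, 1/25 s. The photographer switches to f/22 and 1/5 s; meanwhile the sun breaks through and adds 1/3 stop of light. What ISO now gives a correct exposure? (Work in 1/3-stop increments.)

ISO 1600

Scene light: 1/3 stop brighter.
Aperture: f/6.3 → f/7.1 → f/8 → f/9 → f/10 → f/11 → f/13 → f/14 → f/16 → f/18 → f/20 → f/22 — 3 2/3 stops smaller aperture (darker).
Shutter speed: 1/25 → 1/20 → 1/15 → 1/13 → 1/10 → 1/8 → 1/6 → 1/5 — 2 1/3 stops longer (brighter).
Net so far: 1 stop darker. ISO: 800 → 1000 → 1250 → 1600.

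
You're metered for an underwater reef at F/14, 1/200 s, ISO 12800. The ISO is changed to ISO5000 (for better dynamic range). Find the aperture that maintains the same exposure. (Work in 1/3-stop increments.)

f/9

ISO: 12800 → 10000 → 8000 → 6400 → 5000 — 1 1/3 stops dropped (darker).
Need 1 1/3 stops brighter from the aperture: f/14 → f/13 → f/11 → f/10 → f/9.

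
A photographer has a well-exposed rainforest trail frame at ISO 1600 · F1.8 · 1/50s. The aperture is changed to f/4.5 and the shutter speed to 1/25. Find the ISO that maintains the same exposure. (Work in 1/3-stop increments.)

ISO 5000

Aperture: f/1.8 → f/2 → f/2.2 → f/2.5 → f/2.8 → f/3.2 → f/3.5 → f/4 → f/4.5 — 2 2/3 stops smaller aperture (darker).
Shutter speed: 1/50 → 1/40 → 1/30 → 1/25 — 1 stop slower (brighter).
Net change so far: 1 2/3 stops darker. Offset with the ISO: 1600 → 2000 → 2500 → 3200 → 4000 → 5000.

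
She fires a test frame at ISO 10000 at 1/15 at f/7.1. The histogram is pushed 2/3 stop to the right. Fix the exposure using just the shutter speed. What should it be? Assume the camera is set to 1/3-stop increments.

Overexposed by 2/3 stop → need 2/3 stop darker.
Shutter speed: 1/15 → 1/20 → 1/25.

1/25s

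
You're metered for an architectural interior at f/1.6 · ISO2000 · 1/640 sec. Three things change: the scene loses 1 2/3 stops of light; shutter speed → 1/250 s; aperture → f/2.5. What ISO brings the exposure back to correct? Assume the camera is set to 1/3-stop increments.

Scene light: 1 2/3 stops darker.
Shutter speed: 1/640 → 1/500 → 1/400 → 1/320 → 1/250 — 1 1/3 stops slower (brighter).
Aperture: f/1.6 → f/1.8 → f/2 → f/2.2 → f/2.5 — 1 1/3 stops narrower (darker).
Net so far: 1 2/3 stops darker. ISO: 2000 → 2500 → 3200 → 4000 → 5000 → 6400.

ISO 6400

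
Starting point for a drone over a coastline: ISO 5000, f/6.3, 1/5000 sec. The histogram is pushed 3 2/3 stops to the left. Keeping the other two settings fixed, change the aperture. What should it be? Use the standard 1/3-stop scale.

Underexposed by 3 2/3 stops → need 3 2/3 stops brighter.
Aperture: f/6.3 → f/5.6 → f/5 → f/4.5 → f/4 → f/3.5 → f/3.2 → f/2.8 → f/2.5 → f/2.2 → f/2 → f/1.8.

f/1.8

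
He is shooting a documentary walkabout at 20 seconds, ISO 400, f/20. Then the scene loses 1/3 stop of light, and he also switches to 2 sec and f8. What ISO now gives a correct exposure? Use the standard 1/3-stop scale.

Scene light: 1/3 stop darker.
Shutter speed: 20 → 15 → 13 → 10 → 8 → 6 → 5 → 4 → 3.2 → 2.5 → 2 — 3 1/3 stops shorter (darker).
Aperture: f/20 → f/18 → f/16 → f/14 → f/13 → f/11 → f/10 → f/9 → f/8 — 2 2/3 stops opened up (brighter).
Net so far: 1 stop darker. ISO: 400 → 500 → 640 → 800.

ISO 800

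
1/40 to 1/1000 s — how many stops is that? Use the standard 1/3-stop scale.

4 2/3 stops

1/40 → 1/50 → 1/60 → 1/80 → 1/100 → 1/125 → 1/160 → 1/200 → 1/250 → 1/320 → 1/400 → 1/500 → 1/640 → 1/800 → 1/1000 — count the steps: 14 third-stops = 4 2/3 stops.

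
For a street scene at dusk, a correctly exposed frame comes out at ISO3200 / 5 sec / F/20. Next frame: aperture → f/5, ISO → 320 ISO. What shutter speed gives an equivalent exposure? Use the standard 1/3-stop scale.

Aperture: f/20 → f/18 → f/16 → f/14 → f/13 → f/11 → f/10 → f/9 → f/8 → f/7.1 → f/6.3 → f/5.6 → f/5 — 4 stops wider (brighter).
ISO: 3200 → 2500 → 2000 → 1600 → 1250 → 1000 → 800 → 640 → 500 → 400 → 320 — 3 1/3 stops dropped (darker).
Net change so far: 2/3 stop brighter. Offset with the shutter speed: 5 → 4 → 3.2.

3.2 s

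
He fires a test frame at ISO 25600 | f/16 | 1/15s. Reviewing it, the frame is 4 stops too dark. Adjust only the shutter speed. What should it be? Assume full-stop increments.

Underexposed by 4 stops → need 4 stops brighter.
Shutter speed: 1/15 → 1/8 → 1/4 → 1/2 → 1.

1 s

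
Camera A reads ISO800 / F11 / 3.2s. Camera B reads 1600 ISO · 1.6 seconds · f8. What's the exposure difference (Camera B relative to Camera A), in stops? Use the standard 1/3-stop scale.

1 stop brighter

Aperture: f/11 → f/10 → f/9 → f/8 — 1 stop wider (brighter).
Shutter speed: 3.2 → 2.5 → 2 → 1.6 — 1 stop faster (darker).
ISO: 800 → 1000 → 1250 → 1600 — 1 stop raised (brighter).
Net: +1 −1 +1 = +1 stop.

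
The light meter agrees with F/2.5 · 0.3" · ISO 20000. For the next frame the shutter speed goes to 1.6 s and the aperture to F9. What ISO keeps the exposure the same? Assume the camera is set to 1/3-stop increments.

ISO 51200

Shutter speed: 0.3 → 0.4 → 0.5 → 0.6 → 0.8 → 1 → 1.3 → 1.6 — 2 1/3 stops slower (brighter).
Aperture: f/2.5 → f/2.8 → f/3.2 → f/3.5 → f/4 → f/4.5 → f/5 → f/5.6 → f/6.3 → f/7.1 → f/8 → f/9 — 3 2/3 stops stopped down (darker).
Net change so far: 1 1/3 stops darker. Offset with the ISO: 20000 → 25600 → 32000 → 40000 → 51200.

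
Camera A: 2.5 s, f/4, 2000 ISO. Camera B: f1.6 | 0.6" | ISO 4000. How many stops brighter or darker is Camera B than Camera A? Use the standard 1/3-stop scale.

1 2/3 stops brighter

Aperture: f/4 → f/3.5 → f/3.2 → f/2.8 → f/2.5 → f/2.2 → f/2 → f/1.8 → f/1.6 — 2 2/3 stops wider (brighter).
Shutter speed: 2.5 → 2 → 1.6 → 1.3 → 1 → 0.8 → 0.6 — 2 stops faster (darker).
ISO: 2000 → 2500 → 3200 → 4000 — 1 stop raised (brighter).
Net: +2 2/3 −2 +1 = +1 2/3 stops.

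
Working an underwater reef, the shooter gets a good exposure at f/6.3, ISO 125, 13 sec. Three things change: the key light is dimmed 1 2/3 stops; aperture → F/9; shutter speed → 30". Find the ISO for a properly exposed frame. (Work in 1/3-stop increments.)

Scene light: 1 2/3 stops darker.
Aperture: f/6.3 → f/7.1 → f/8 → f/9 — 1 stop narrower (darker).
Shutter speed: 13 → 15 → 20 → 25 → 30 — 1 1/3 stops slower (brighter).
Net so far: 1 1/3 stops darker. ISO: 125 → 160 → 200 → 250 → 320.

ISO 320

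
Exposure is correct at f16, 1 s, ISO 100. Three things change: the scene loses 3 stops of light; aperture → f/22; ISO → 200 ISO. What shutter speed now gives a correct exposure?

8 s

Scene light: 3 stops darker.
Aperture: f/16 → f/22 — 1 stop stopped down (darker).
ISO: 100 → 200 — 1 stop raised (brighter).
Net so far: 3 stops darker. Shutter speed: 1 → 2 → 4 → 8.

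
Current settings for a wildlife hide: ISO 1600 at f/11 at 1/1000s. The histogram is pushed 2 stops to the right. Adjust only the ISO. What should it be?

Overexposed by 2 stops → need 2 stops darker.
ISO: 1600 → 800 → 400.

ISO 400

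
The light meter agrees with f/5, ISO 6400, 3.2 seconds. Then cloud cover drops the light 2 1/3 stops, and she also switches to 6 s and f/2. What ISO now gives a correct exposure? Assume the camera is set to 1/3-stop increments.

ISO 2500

Scene light: 2 1/3 stops darker.
Shutter speed: 3.2 → 4 → 5 → 6 — 1 stop slower (brighter).
Aperture: f/5 → f/4.5 → f/4 → f/3.5 → f/3.2 → f/2.8 → f/2.5 → f/2.2 → f/2 — 2 2/3 stops larger aperture (brighter).
Net so far: 1 1/3 stops brighter. ISO: 6400 → 5000 → 4000 → 3200 → 2500.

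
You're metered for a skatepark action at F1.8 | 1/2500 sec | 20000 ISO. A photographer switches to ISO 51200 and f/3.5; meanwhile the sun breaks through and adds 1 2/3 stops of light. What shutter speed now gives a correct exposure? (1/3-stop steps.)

Scene light: 1 2/3 stops brighter.
ISO: 20000 → 25600 → 32000 → 40000 → 51200 — 1 1/3 stops higher (brighter).
Aperture: f/1.8 → f/2 → f/2.2 → f/2.5 → f/2.8 → f/3.2 → f/3.5 — 2 stops stopped down (darker).
Net so far: 1 stop brighter. Shutter speed: 1/2500 → 1/3200 → 1/4000 → 1/5000.

1/5000s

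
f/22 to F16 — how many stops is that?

1 stop

f/22 → f/16 — count the steps: 1 stop.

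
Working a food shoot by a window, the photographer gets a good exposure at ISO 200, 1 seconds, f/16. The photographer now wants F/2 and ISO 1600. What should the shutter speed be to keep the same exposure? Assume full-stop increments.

Aperture: f/16 → f/11 → f/8 → f/5.6 → f/4 → f/2.8 → f/2 — 6 stops larger aperture (brighter).
ISO: 200 → 400 → 800 → 1600 — 3 stops higher (brighter).
Net change so far: 9 stops brighter. Offset with the shutter speed: 1 → 1/2 → 1/4 → 1/8 → 1/15 → 1/30 → 1/60 → 1/125 → 1/250 → 1/500.

1/500s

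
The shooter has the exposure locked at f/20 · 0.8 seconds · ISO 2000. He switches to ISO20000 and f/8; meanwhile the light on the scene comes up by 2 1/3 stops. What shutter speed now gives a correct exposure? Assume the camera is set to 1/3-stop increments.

1/400s

Scene light: 2 1/3 stops brighter.
ISO: 2000 → 2500 → 3200 → 4000 → 5000 → 6400 → 8000 → 10000 → 12800 → 16000 → 20000 — 3 1/3 stops higher (brighter).
Aperture: f/20 → f/18 → f/16 → f/14 → f/13 → f/11 → f/10 → f/9 → f/8 — 2 2/3 stops opened up (brighter).
Net so far: 8 1/3 stops brighter. Shutter speed: 0.8 → 0.6 → 0.5 → 0.4 → 0.3 → 1/4 → 1/5 → 1/6 → 1/8 → 1/10 → 1/13 → 1/15 → 1/20 → 1/25 → 1/30 → 1/40 → 1/50 → 1/60 → 1/80 → 1/100 → 1/125 → 1/160 → 1/200 → 1/250 → 1/320 → 1/400.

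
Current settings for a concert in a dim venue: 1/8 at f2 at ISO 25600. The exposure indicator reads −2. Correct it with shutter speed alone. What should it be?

1/2s

Underexposed by 2 stops → need 2 stops brighter.
Shutter speed: 1/8 → 1/4 → 1/2.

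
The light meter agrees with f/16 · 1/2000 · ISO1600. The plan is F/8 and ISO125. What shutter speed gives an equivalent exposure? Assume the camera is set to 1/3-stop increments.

1/640s

Aperture: f/16 → f/14 → f/13 → f/11 → f/10 → f/9 → f/8 — 2 stops wider (brighter).
ISO: 1600 → 1250 → 1000 → 800 → 640 → 500 → 400 → 320 → 250 → 200 → 160 → 125 — 3 2/3 stops dropped (darker).
Net change so far: 1 2/3 stops darker. Offset with the shutter speed: 1/2000 → 1/1600 → 1/1250 → 1/1000 → 1/800 → 1/640.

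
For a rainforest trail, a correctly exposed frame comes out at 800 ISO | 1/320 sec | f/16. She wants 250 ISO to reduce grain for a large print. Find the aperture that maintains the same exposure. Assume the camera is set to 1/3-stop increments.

ISO: 800 → 640 → 500 → 400 → 320 → 250 — 1 2/3 stops dropped (darker).
Need 1 2/3 stops brighter from the aperture: f/16 → f/14 → f/13 → f/11 → f/10 → f/9.

f/9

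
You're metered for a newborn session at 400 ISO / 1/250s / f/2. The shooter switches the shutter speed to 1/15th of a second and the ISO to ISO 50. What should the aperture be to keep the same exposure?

Shutter speed: 1/250 → 1/125 → 1/60 → 1/30 → 1/15 — 4 stops longer (brighter).
ISO: 400 → 200 → 100 → 50 — 3 stops lower (darker).
Net change so far: 1 stop brighter. Offset with the aperture: f/2 → f/2.8.

f/2.8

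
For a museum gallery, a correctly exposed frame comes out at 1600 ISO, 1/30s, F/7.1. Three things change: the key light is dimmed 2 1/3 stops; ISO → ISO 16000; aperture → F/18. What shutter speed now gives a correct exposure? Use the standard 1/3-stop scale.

1/10s

Scene light: 2 1/3 stops darker.
ISO: 1600 → 2000 → 2500 → 3200 → 4000 → 5000 → 6400 → 8000 → 10000 → 12800 → 16000 — 3 1/3 stops raised (brighter).
Aperture: f/7.1 → f/8 → f/9 → f/10 → f/11 → f/13 → f/14 → f/16 → f/18 — 2 2/3 stops smaller aperture (darker).
Net so far: 1 2/3 stops darker. Shutter speed: 1/30 → 1/25 → 1/20 → 1/15 → 1/13 → 1/10.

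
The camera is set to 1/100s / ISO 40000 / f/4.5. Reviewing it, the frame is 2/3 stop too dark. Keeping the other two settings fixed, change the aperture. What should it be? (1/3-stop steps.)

f/3.5

Underexposed by 2/3 stop → need 2/3 stop brighter.
Aperture: f/4.5 → f/4 → f/3.5.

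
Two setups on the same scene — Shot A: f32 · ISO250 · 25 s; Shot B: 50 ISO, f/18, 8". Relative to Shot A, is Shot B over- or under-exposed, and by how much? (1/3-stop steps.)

Aperture: f/32 → f/29 → f/25 → f/22 → f/20 → f/18 — 1 2/3 stops larger aperture (brighter).
Shutter speed: 25 → 20 → 15 → 13 → 10 → 8 — 1 2/3 stops shorter (darker).
ISO: 250 → 200 → 160 → 125 → 100 → 80 → 64 → 50 — 2 1/3 stops lower (darker).
Net: +1 2/3 −1 2/3 −2 1/3 = −2 1/3 stops.

2 1/3 stops darker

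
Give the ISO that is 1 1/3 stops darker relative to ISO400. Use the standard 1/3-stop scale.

ISO: 400 → 320 → 250 → 200 → 160 — 1 1/3 stops lower (darker).

ISO 160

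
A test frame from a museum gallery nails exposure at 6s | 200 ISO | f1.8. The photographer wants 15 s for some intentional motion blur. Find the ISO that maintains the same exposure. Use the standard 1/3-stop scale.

Shutter speed: 6 → 8 → 10 → 13 → 15 — 1 1/3 stops slower (brighter).
Need 1 1/3 stops darker from the ISO: 200 → 160 → 125 → 100 → 80.

ISO 80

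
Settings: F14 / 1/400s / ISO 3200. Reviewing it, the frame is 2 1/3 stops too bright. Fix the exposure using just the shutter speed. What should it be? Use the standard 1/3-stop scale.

1/2000s

Overexposed by 2 1/3 stops → need 2 1/3 stops darker.
Shutter speed: 1/400 → 1/500 → 1/640 → 1/800 → 1/1000 → 1/1250 → 1/1600 → 1/2000.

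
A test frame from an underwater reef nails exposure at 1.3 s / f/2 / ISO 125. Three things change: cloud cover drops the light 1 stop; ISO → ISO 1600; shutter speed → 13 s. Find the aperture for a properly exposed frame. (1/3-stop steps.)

Scene light: 1 stop darker.
ISO: 125 → 160 → 200 → 250 → 320 → 400 → 500 → 640 → 800 → 1000 → 1250 → 1600 — 3 2/3 stops higher (brighter).
Shutter speed: 1.3 → 1.6 → 2 → 2.5 → 3.2 → 4 → 5 → 6 → 8 → 10 → 13 — 3 1/3 stops longer (brighter).
Net so far: 6 stops brighter. Aperture: f/2 → f/2.2 → f/2.5 → f/2.8 → f/3.2 → f/3.5 → f/4 → f/4.5 → f/5 → f/5.6 → f/6.3 → f/7.1 → f/8 → f/9 → f/10 → f/11 → f/13 → f/14 → f/16.

f/16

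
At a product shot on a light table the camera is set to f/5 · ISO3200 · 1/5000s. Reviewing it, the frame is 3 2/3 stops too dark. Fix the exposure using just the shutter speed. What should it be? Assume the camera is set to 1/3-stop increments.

1/400s

Underexposed by 3 2/3 stops → need 3 2/3 stops brighter.
Shutter speed: 1/5000 → 1/4000 → 1/3200 → 1/2500 → 1/2000 → 1/1600 → 1/1250 → 1/1000 → 1/800 → 1/640 → 1/500 → 1/400.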